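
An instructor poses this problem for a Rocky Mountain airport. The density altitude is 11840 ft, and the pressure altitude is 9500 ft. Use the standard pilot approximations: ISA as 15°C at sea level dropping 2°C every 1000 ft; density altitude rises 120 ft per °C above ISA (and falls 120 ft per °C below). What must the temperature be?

15.5°C

Density altitude − pressure altitude = 11840 − 9500 = +2340 ft.
At 120 ft/°C that is an ISA deviation of 2340/120 = +19.5°C.
ISA temperature at 9500 ft = 15 − 2 × (9500/1000) = -4°C.
OAT = ISA + deviation = -4 + (+19.5) = 15.5°C.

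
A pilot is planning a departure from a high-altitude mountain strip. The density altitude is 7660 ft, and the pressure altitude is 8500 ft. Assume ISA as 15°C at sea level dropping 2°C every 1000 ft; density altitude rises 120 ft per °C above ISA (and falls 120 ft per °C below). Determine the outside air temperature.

Density altitude − pressure altitude = 7660 − 8500 = -840 ft.
At 120 ft/°C that is an ISA deviation of -840/120 = -7°C.
ISA temperature at 8500 ft = 15 − 2 × (8500/1000) = -2°C.
OAT = ISA + deviation = -2 + (-7) = -9°C.

-9°C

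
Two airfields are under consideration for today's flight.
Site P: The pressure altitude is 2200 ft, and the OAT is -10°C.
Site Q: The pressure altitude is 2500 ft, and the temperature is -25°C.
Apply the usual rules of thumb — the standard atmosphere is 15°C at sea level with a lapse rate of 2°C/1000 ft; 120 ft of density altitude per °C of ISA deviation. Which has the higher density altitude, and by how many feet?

Site P: ISA temp = 10.6°C, deviation -20.6°C, DA = 2200 + 120 × (-20.6) = -272 ft.
Site Q: ISA temp = 10°C, deviation -35°C, DA = 2500 + 120 × (-35) = -1700 ft.
Site P is higher by -272 − (-1700) = 1428 ft.

Site P by 1428 ft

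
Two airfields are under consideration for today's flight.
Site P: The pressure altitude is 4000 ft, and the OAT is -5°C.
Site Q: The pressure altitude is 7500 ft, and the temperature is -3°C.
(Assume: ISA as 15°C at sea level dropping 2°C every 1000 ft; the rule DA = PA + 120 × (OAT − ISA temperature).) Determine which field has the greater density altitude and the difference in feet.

Site P: ISA temp = 7°C, deviation -12°C, DA = 4000 + 120 × (-12) = 2560 ft.
Site Q: ISA temp = 0°C, deviation -3°C, DA = 7500 + 120 × (-3) = 7140 ft.
Site Q is higher by 7140 − 2560 = 4580 ft.

Site Q by 4580 ft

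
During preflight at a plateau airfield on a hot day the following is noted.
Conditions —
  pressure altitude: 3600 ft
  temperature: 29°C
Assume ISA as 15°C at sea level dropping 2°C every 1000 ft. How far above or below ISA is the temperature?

ISA temperature at 3600 ft = 15 − 2 × (3600/1000) = 7.8°C.
Deviation = OAT − ISA = 29 − 7.8 = +21.2°C.

ISA+21.2°C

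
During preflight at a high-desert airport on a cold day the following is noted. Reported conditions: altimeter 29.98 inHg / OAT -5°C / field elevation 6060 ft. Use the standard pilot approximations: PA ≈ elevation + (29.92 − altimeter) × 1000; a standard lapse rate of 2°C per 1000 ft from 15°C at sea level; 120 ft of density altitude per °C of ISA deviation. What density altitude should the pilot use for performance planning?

5040 ft

Pressure altitude = 6060 + (29.92 − 29.98) × 1000 = 6060 + (-60) = 6000 ft.
ISA temperature at 6000 ft = 15 − 2 × (6000/1000) = 3°C.
ISA deviation = -5 − 3 = -8°C.
Density altitude = 6000 + 120 × (-8) = 5040 ft.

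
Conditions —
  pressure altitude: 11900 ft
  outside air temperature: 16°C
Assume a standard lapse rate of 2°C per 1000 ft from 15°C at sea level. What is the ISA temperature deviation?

ISA temperature at 11900 ft = 15 − 2 × (11900/1000) = -8.8°C.
Deviation = OAT − ISA = 16 − (-8.8) = +24.8°C.

ISA+24.8°C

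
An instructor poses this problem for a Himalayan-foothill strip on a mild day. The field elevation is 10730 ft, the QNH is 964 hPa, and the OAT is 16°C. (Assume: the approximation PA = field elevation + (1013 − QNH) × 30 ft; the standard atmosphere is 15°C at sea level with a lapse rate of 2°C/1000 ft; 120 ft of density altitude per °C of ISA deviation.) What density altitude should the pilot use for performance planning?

Pressure altitude = 10730 + (1013 − 964) × 30 = 10730 + (+1470) = 12200 ft.
ISA temperature at 12200 ft = 15 − 2 × (12200/1000) = -9.4°C.
ISA deviation = 16 − (-9.4) = +25.4°C.
Density altitude = 12200 + 120 × (25.4) = 15248 ft.

15248 ft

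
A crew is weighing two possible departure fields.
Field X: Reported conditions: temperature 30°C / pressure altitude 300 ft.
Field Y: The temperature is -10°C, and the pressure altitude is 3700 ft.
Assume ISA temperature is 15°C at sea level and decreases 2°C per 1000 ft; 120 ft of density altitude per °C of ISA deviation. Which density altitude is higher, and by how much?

Field X: ISA temp = 14.4°C, deviation +15.6°C, DA = 300 + 120 × 15.6 = 2172 ft.
Field Y: ISA temp = 7.6°C, deviation -17.6°C, DA = 3700 + 120 × (-17.6) = 1588 ft.
Field X is higher by 2172 − 1588 = 584 ft.

Field X by 584 ft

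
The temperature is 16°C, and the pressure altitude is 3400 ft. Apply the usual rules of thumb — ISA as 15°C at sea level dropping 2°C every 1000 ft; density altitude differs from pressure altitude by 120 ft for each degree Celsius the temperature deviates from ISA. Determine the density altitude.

4336 ft

ISA temperature at 3400 ft = 15 − 2 × (3400/1000) = 8.2°C.
ISA deviation = 16 − 8.2 = +7.8°C.
Density altitude = 3400 + 120 × (7.8) = 3400 + (+936) = 4336 ft.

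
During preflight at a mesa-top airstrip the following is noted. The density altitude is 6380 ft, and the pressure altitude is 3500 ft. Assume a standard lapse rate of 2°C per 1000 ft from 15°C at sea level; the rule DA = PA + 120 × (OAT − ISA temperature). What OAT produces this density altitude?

Density altitude − pressure altitude = 6380 − 3500 = +2880 ft.
At 120 ft/°C that is an ISA deviation of 2880/120 = +24°C.
ISA temperature at 3500 ft = 15 − 2 × (3500/1000) = 8°C.
OAT = ISA + deviation = 8 + (+24) = 32°C.

32°C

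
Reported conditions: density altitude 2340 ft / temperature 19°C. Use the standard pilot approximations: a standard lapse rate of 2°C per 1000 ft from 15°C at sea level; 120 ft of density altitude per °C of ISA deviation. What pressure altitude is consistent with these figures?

DA = PA + 120 × (OAT − (15 − 2·PA/1000)) = PA + 120·OAT − 1800 + 0.24·PA = 1.24·PA + 120·OAT − 1800.
So 1.24·PA = 2340 − 120 × 19 + 1800 = 1860.
PA = 1860 / 1.24 = 1500 ft.

1500 ft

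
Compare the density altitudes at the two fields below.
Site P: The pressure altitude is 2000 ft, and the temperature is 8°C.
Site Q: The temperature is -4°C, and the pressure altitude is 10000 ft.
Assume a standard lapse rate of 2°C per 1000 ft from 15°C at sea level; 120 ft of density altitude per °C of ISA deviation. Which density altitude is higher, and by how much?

Site Q by 8480 ft

Site P: ISA temp = 11°C, deviation -3°C, DA = 2000 + 120 × (-3) = 1640 ft.
Site Q: ISA temp = -5°C, deviation +1°C, DA = 10000 + 120 × 1 = 10120 ft.
Site Q is higher by 10120 − 1640 = 8480 ft.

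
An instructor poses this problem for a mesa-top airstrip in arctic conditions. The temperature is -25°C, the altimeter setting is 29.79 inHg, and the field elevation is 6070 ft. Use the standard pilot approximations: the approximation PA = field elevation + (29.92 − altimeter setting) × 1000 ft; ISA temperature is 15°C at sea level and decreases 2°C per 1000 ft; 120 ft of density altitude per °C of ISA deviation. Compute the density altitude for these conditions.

2888 ft

Pressure altitude = 6070 + (29.92 − 29.79) × 1000 = 6070 + (+130) = 6200 ft.
ISA temperature at 6200 ft = 15 − 2 × (6200/1000) = 2.6°C.
ISA deviation = -25 − 2.6 = -27.6°C.
Density altitude = 6200 + 120 × (-27.6) = 2888 ft.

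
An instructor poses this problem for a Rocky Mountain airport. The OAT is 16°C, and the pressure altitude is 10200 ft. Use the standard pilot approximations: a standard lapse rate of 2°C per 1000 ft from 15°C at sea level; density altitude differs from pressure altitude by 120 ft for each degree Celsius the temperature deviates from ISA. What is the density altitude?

ISA temperature at 10200 ft = 15 − 2 × (10200/1000) = -5.4°C.
ISA deviation = 16 − (-5.4) = +21.4°C.
Density altitude = 10200 + 120 × (21.4) = 10200 + (+2568) = 12768 ft.

12768 ft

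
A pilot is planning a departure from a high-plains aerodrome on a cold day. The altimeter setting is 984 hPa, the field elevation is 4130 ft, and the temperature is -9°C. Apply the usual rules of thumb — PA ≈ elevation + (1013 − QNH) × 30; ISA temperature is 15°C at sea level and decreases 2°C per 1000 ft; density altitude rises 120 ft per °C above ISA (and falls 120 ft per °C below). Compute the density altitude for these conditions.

3320 ft

Pressure altitude = 4130 + (1013 − 984) × 30 = 4130 + (+870) = 5000 ft.
ISA temperature at 5000 ft = 15 − 2 × (5000/1000) = 5°C.
ISA deviation = -9 − 5 = -14°C.
Density altitude = 5000 + 120 × (-14) = 3320 ft.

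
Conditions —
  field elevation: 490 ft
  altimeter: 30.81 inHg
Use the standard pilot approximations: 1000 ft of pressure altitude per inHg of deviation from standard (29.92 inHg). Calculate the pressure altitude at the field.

Pressure correction = (29.92 − 30.81) × 1000 = -890 ft.
Pressure altitude = 490 + (-890) = -400 ft.

-400 ft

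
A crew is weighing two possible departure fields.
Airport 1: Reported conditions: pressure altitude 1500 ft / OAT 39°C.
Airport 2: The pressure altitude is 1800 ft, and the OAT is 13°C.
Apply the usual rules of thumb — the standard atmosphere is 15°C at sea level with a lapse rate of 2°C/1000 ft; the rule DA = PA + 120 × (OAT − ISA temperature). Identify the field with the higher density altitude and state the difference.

Airport 1: ISA temp = 12°C, deviation +27°C, DA = 1500 + 120 × 27 = 4740 ft.
Airport 2: ISA temp = 11.4°C, deviation +1.6°C, DA = 1800 + 120 × 1.6 = 1992 ft.
Airport 1 is higher by 4740 − 1992 = 2748 ft.

Airport 1 by 2748 ft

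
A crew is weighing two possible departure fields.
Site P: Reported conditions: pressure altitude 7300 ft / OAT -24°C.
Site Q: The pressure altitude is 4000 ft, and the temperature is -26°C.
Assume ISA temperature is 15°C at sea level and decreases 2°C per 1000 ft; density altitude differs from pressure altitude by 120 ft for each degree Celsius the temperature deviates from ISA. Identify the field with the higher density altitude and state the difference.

Site P by 4332 ft

Site P: ISA temp = 0.4°C, deviation -24.4°C, DA = 7300 + 120 × (-24.4) = 4372 ft.
Site Q: ISA temp = 7°C, deviation -33°C, DA = 4000 + 120 × (-33) = 40 ft.
Site P is higher by 4372 − 40 = 4332 ft.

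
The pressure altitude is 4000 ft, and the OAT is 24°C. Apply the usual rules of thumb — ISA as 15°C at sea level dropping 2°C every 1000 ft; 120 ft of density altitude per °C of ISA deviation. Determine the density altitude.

6040 ft

ISA temperature at 4000 ft = 15 − 2 × (4000/1000) = 7°C.
ISA deviation = 24 − 7 = +17°C.
Density altitude = 4000 + 120 × (17) = 4000 + (+2040) = 6040 ft.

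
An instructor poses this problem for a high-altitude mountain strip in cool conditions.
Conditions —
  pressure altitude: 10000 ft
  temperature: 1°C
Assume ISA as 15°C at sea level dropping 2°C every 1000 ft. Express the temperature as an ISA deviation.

ISA temperature at 10000 ft = 15 − 2 × (10000/1000) = -5°C.
Deviation = OAT − ISA = 1 − (-5) = +6°C.

ISA+6°C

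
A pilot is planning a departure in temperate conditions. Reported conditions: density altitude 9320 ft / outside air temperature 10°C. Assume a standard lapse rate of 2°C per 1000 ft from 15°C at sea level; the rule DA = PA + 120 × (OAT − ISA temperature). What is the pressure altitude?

DA = PA + 120 × (OAT − (15 − 2·PA/1000)) = PA + 120·OAT − 1800 + 0.24·PA = 1.24·PA + 120·OAT − 1800.
So 1.24·PA = 9320 − 120 × 10 + 1800 = 9920.
PA = 9920 / 1.24 = 8000 ft.

8000 ft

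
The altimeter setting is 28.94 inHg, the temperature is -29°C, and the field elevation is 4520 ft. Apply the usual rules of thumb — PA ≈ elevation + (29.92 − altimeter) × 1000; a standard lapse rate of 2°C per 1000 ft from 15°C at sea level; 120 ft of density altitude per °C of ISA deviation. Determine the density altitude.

Pressure altitude = 4520 + (29.92 − 28.94) × 1000 = 4520 + (+980) = 5500 ft.
ISA temperature at 5500 ft = 15 − 2 × (5500/1000) = 4°C.
ISA deviation = -29 − 4 = -33°C.
Density altitude = 5500 + 120 × (-33) = 1540 ft.

1540 ft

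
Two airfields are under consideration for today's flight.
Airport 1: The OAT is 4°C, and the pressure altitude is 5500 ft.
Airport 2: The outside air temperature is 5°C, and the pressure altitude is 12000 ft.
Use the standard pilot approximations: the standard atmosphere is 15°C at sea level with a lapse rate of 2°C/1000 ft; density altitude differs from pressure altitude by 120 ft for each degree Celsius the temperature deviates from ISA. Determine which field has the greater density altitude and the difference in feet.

Airport 2 by 8180 ft

Airport 1: ISA temp = 4°C, deviation 0°C, DA = 5500 + 120 × 0 = 5500 ft.
Airport 2: ISA temp = -9°C, deviation +14°C, DA = 12000 + 120 × 14 = 13680 ft.
Airport 2 is higher by 13680 − 5500 = 8180 ft.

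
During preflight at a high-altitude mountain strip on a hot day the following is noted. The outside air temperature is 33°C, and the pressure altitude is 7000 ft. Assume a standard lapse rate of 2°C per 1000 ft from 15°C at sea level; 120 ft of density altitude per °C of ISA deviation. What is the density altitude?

ISA temperature at 7000 ft = 15 − 2 × (7000/1000) = 1°C.
ISA deviation = 33 − 1 = +32°C.
Density altitude = 7000 + 120 × (32) = 7000 + (+3840) = 10840 ft.

10840 ft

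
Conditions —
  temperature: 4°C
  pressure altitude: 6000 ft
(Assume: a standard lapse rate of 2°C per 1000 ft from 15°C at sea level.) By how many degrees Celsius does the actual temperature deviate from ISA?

ISA+1°C

ISA temperature at 6000 ft = 15 − 2 × (6000/1000) = 3°C.
Deviation = OAT − ISA = 4 − 3 = +1°C.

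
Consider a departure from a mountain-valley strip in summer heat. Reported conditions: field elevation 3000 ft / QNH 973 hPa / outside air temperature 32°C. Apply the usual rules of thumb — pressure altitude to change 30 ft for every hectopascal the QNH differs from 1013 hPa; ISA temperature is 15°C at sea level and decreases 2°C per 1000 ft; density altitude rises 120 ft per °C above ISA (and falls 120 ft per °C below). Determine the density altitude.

7248 ft

Pressure altitude = 3000 + (1013 − 973) × 30 = 3000 + (+1200) = 4200 ft.
ISA temperature at 4200 ft = 15 − 2 × (4200/1000) = 6.6°C.
ISA deviation = 32 − 6.6 = +25.4°C.
Density altitude = 4200 + 120 × (25.4) = 7248 ft.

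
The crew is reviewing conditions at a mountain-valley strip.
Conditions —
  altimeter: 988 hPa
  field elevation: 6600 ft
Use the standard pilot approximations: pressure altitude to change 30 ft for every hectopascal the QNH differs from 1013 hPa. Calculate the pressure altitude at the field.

Pressure correction = (1013 − 988) × 30 = +750 ft.
Pressure altitude = 6600 + (+750) = 7350 ft.

7350 ft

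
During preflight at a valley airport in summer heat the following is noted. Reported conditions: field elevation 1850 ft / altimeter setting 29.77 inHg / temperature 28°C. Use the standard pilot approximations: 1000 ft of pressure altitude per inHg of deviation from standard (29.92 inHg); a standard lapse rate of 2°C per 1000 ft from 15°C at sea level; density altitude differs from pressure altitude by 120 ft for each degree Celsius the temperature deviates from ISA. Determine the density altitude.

4040 ft

Pressure altitude = 1850 + (29.92 − 29.77) × 1000 = 1850 + (+150) = 2000 ft.
ISA temperature at 2000 ft = 15 − 2 × (2000/1000) = 11°C.
ISA deviation = 28 − 11 = +17°C.
Density altitude = 2000 + 120 × (17) = 4040 ft.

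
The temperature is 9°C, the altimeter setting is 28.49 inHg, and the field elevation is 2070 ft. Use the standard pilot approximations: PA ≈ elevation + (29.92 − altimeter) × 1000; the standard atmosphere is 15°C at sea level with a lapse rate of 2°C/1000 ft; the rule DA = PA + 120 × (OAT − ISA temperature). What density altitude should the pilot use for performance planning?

3620 ft

Pressure altitude = 2070 + (29.92 − 28.49) × 1000 = 2070 + (+1430) = 3500 ft.
ISA temperature at 3500 ft = 15 − 2 × (3500/1000) = 8°C.
ISA deviation = 9 − 8 = +1°C.
Density altitude = 3500 + 120 × (1) = 3620 ft.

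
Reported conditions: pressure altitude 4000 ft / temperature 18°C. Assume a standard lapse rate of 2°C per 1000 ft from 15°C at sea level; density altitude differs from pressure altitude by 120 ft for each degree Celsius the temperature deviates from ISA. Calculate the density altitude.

5320 ft

ISA temperature at 4000 ft = 15 − 2 × (4000/1000) = 7°C.
ISA deviation = 18 − 7 = +11°C.
Density altitude = 4000 + 120 × (11) = 4000 + (+1320) = 5320 ft.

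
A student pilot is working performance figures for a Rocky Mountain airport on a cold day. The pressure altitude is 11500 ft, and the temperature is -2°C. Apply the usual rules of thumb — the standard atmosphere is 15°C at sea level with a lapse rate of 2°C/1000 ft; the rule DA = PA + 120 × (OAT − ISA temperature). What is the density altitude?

12220 ft

ISA temperature at 11500 ft = 15 − 2 × (11500/1000) = -8°C.
ISA deviation = -2 − (-8) = +6°C.
Density altitude = 11500 + 120 × (6) = 11500 + (+720) = 12220 ft.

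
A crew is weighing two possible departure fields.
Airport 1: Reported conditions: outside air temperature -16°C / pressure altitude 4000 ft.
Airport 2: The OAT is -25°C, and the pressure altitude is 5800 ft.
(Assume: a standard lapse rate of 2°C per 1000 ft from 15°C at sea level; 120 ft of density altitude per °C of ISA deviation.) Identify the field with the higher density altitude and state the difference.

Airport 1: ISA temp = 7°C, deviation -23°C, DA = 4000 + 120 × (-23) = 1240 ft.
Airport 2: ISA temp = 3.4°C, deviation -28.4°C, DA = 5800 + 120 × (-28.4) = 2392 ft.
Airport 2 is higher by 2392 − 1240 = 1152 ft.

Airport 2 by 1152 ft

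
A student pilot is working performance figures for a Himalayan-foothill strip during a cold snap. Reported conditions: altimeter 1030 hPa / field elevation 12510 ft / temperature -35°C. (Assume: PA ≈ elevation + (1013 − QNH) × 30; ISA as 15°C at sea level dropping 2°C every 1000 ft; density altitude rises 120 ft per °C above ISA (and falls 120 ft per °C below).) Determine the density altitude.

8880 ft

Pressure altitude = 12510 + (1013 − 1030) × 30 = 12510 + (-510) = 12000 ft.
ISA temperature at 12000 ft = 15 − 2 × (12000/1000) = -9°C.
ISA deviation = -35 − (-9) = -26°C.
Density altitude = 12000 + 120 × (-26) = 8880 ft.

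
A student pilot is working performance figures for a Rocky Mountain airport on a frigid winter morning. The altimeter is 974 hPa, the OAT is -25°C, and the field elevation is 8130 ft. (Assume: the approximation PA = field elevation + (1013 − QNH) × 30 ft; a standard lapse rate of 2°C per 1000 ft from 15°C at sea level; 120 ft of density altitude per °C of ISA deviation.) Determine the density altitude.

Pressure altitude = 8130 + (1013 − 974) × 30 = 8130 + (+1170) = 9300 ft.
ISA temperature at 9300 ft = 15 − 2 × (9300/1000) = -3.6°C.
ISA deviation = -25 − (-3.6) = -21.4°C.
Density altitude = 9300 + 120 × (-21.4) = 6732 ft.

6732 ft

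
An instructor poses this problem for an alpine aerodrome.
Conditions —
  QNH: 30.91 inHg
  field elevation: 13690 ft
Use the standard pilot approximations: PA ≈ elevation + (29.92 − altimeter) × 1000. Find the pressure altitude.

12700 ft

Pressure correction = (29.92 − 30.91) × 1000 = -990 ft.
Pressure altitude = 13690 + (-990) = 12700 ft.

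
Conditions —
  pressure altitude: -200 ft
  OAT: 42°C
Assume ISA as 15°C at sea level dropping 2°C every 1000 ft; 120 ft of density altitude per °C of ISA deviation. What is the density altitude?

2992 ft

ISA temperature at -200 ft = 15 − 2 × (-200/1000) = 15.4°C.
ISA deviation = 42 − 15.4 = +26.6°C.
Density altitude = -200 + 120 × (26.6) = -200 + (+3192) = 2992 ft.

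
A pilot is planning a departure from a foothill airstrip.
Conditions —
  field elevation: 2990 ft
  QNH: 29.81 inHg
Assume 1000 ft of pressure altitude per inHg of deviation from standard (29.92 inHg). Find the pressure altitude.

3100 ft

Pressure correction = (29.92 − 29.81) × 1000 = +110 ft.
Pressure altitude = 2990 + (+110) = 3100 ft.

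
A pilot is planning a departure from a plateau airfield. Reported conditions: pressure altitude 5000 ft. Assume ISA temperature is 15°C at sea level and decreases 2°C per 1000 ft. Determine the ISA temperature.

ISA temperature = 15 − 2 × (5000/1000) = 15 − 10 = 5°C.

5°C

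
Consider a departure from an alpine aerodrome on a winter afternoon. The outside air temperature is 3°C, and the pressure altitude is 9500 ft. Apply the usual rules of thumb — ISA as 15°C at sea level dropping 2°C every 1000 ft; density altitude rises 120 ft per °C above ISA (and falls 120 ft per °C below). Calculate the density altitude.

ISA temperature at 9500 ft = 15 − 2 × (9500/1000) = -4°C.
ISA deviation = 3 − (-4) = +7°C.
Density altitude = 9500 + 120 × (7) = 9500 + (+840) = 10340 ft.

10340 ft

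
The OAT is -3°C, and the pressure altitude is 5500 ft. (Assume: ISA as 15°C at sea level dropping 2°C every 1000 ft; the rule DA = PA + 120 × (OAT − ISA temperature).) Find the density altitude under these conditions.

4660 ft

ISA temperature at 5500 ft = 15 − 2 × (5500/1000) = 4°C.
ISA deviation = -3 − 4 = -7°C.
Density altitude = 5500 + 120 × (-7) = 5500 + (-840) = 4660 ft.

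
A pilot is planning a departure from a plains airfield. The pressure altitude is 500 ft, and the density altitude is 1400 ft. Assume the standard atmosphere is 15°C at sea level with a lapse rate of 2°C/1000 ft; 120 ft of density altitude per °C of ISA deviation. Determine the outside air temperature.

Density altitude − pressure altitude = 1400 − 500 = +900 ft.
At 120 ft/°C that is an ISA deviation of 900/120 = +7.5°C.
ISA temperature at 500 ft = 15 − 2 × (500/1000) = 14°C.
OAT = ISA + deviation = 14 + (+7.5) = 21.5°C.

21.5°C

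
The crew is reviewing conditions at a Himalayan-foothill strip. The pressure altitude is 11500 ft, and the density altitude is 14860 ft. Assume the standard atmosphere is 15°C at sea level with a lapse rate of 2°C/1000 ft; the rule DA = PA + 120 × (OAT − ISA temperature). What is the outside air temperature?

Density altitude − pressure altitude = 14860 − 11500 = +3360 ft.
At 120 ft/°C that is an ISA deviation of 3360/120 = +28°C.
ISA temperature at 11500 ft = 15 − 2 × (11500/1000) = -8°C.
OAT = ISA + deviation = -8 + (+28) = 20°C.

20°C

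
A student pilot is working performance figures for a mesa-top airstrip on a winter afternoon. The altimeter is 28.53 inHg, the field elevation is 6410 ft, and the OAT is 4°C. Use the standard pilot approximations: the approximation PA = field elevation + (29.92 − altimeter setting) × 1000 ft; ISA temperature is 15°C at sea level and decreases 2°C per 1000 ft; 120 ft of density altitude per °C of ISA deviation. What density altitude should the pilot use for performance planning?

Pressure altitude = 6410 + (29.92 − 28.53) × 1000 = 6410 + (+1390) = 7800 ft.
ISA temperature at 7800 ft = 15 − 2 × (7800/1000) = -0.6°C.
ISA deviation = 4 − (-0.6) = +4.6°C.
Density altitude = 7800 + 120 × (4.6) = 8352 ft.

8352 ft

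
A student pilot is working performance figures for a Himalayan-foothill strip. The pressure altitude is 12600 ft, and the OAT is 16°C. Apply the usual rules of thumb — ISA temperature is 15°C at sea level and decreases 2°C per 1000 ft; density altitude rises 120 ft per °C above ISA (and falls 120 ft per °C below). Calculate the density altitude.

15744 ft

ISA temperature at 12600 ft = 15 − 2 × (12600/1000) = -10.2°C.
ISA deviation = 16 − (-10.2) = +26.2°C.
Density altitude = 12600 + 120 × (26.2) = 12600 + (+3144) = 15744 ft.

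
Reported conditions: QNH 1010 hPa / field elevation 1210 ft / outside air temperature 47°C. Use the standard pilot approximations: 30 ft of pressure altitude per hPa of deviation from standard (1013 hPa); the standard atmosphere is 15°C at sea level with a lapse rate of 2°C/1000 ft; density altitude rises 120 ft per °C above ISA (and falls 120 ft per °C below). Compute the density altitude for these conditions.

Pressure altitude = 1210 + (1013 − 1010) × 30 = 1210 + (+90) = 1300 ft.
ISA temperature at 1300 ft = 15 − 2 × (1300/1000) = 12.4°C.
ISA deviation = 47 − 12.4 = +34.6°C.
Density altitude = 1300 + 120 × (34.6) = 5452 ft.

5452 ft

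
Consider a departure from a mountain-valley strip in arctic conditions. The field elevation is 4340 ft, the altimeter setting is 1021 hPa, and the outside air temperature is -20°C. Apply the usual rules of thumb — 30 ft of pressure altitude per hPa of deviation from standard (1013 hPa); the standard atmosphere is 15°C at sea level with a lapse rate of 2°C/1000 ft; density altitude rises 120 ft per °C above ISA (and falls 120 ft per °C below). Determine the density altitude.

884 ft

Pressure altitude = 4340 + (1013 − 1021) × 30 = 4340 + (-240) = 4100 ft.
ISA temperature at 4100 ft = 15 − 2 × (4100/1000) = 6.8°C.
ISA deviation = -20 − 6.8 = -26.8°C.
Density altitude = 4100 + 120 × (-26.8) = 884 ft.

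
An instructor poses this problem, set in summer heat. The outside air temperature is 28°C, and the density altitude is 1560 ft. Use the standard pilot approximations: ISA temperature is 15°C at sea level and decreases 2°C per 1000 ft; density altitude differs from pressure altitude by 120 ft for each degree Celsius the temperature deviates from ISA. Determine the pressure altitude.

DA = PA + 120 × (OAT − (15 − 2·PA/1000)) = PA + 120·OAT − 1800 + 0.24·PA = 1.24·PA + 120·OAT − 1800.
So 1.24·PA = 1560 − 120 × 28 + 1800 = 0.
PA = 0 / 1.24 = 0 ft.

0 ft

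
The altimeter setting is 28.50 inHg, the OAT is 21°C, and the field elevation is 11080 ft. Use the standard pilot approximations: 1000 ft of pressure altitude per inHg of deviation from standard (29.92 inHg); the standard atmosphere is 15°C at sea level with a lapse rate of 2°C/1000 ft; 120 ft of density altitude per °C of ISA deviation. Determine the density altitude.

16220 ft

Pressure altitude = 11080 + (29.92 − 28.50) × 1000 = 11080 + (+1420) = 12500 ft.
ISA temperature at 12500 ft = 15 − 2 × (12500/1000) = -10°C.
ISA deviation = 21 − (-10) = +31°C.
Density altitude = 12500 + 120 × (31) = 16220 ft.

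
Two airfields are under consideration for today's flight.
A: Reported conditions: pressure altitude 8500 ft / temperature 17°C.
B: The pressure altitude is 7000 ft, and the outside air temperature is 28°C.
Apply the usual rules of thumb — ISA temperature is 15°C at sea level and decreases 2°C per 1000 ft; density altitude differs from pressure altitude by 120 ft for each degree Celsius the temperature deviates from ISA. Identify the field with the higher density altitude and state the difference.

A: ISA temp = -2°C, deviation +19°C, DA = 8500 + 120 × 19 = 10780 ft.
B: ISA temp = 1°C, deviation +27°C, DA = 7000 + 120 × 27 = 10240 ft.
A is higher by 10780 − 10240 = 540 ft.

A by 540 ft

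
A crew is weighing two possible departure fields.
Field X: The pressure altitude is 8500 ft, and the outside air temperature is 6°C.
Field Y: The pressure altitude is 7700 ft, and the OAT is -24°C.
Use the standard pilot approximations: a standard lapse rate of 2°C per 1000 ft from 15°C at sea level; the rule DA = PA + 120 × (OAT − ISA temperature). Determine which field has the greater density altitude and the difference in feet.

Field X by 4592 ft

Field X: ISA temp = -2°C, deviation +8°C, DA = 8500 + 120 × 8 = 9460 ft.
Field Y: ISA temp = -0.4°C, deviation -23.6°C, DA = 7700 + 120 × (-23.6) = 4868 ft.
Field X is higher by 9460 − 4868 = 4592 ft.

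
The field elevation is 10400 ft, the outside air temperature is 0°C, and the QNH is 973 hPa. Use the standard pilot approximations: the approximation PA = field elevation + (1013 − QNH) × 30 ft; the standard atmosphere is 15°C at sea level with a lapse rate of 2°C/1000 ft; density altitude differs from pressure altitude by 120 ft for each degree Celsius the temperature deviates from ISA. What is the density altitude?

12584 ft

Pressure altitude = 10400 + (1013 − 973) × 30 = 10400 + (+1200) = 11600 ft.
ISA temperature at 11600 ft = 15 − 2 × (11600/1000) = -8.2°C.
ISA deviation = 0 − (-8.2) = +8.2°C.
Density altitude = 11600 + 120 × (8.2) = 12584 ft.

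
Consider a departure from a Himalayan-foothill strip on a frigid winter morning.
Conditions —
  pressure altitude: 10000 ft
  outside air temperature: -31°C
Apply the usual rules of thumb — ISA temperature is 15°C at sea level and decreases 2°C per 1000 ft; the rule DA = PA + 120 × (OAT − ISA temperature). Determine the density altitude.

6880 ft

ISA temperature at 10000 ft = 15 − 2 × (10000/1000) = -5°C.
ISA deviation = -31 − (-5) = -26°C.
Density altitude = 10000 + 120 × (-26) = 10000 + (-3120) = 6880 ft.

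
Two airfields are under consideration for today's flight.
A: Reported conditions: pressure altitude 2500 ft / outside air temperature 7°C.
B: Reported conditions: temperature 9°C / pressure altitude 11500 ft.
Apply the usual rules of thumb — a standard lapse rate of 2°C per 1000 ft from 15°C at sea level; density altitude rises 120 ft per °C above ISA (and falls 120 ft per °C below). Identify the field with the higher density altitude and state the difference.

B by 11400 ft

A: ISA temp = 10°C, deviation -3°C, DA = 2500 + 120 × (-3) = 2140 ft.
B: ISA temp = -8°C, deviation +17°C, DA = 11500 + 120 × 17 = 13540 ft.
B is higher by 13540 − 2140 = 11400 ft.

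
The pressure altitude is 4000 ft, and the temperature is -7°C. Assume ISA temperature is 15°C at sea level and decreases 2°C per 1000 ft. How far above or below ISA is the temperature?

ISA-14°C

ISA temperature at 4000 ft = 15 − 2 × (4000/1000) = 7°C.
Deviation = OAT − ISA = -7 − 7 = -14°C.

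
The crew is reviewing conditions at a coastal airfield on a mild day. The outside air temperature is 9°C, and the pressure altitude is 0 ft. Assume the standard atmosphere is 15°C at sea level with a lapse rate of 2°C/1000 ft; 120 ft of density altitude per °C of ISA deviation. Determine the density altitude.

ISA temperature at 0 ft = 15 − 2 × (0/1000) = 15°C.
ISA deviation = 9 − 15 = -6°C.
Density altitude = 0 + 120 × (-6) = 0 + (-720) = -720 ft.

-720 ft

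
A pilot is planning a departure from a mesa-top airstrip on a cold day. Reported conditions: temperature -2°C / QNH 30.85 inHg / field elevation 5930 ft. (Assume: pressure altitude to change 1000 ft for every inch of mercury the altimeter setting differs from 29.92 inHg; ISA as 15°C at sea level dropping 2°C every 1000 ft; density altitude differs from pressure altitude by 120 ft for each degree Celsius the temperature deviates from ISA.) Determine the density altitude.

Pressure altitude = 5930 + (29.92 − 30.85) × 1000 = 5930 + (-930) = 5000 ft.
ISA temperature at 5000 ft = 15 − 2 × (5000/1000) = 5°C.
ISA deviation = -2 − 5 = -7°C.
Density altitude = 5000 + 120 × (-7) = 4160 ft.

4160 ft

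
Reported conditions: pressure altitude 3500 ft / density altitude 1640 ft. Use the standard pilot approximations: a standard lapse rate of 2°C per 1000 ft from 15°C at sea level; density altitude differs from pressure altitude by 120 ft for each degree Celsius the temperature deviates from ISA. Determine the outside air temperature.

Density altitude − pressure altitude = 1640 − 3500 = -1860 ft.
At 120 ft/°C that is an ISA deviation of -1860/120 = -15.5°C.
ISA temperature at 3500 ft = 15 − 2 × (3500/1000) = 8°C.
OAT = ISA + deviation = 8 + (-15.5) = -7.5°C.

-7.5°C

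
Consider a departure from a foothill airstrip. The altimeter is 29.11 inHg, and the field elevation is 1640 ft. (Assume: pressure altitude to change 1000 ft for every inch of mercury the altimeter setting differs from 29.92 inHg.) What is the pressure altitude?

2450 ft

Pressure correction = (29.92 − 29.11) × 1000 = +810 ft.
Pressure altitude = 1640 + (+810) = 2450 ft.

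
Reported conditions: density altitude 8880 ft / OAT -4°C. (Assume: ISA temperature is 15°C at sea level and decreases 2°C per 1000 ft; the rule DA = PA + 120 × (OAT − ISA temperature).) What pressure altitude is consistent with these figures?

9000 ft

DA = PA + 120 × (OAT − (15 − 2·PA/1000)) = PA + 120·OAT − 1800 + 0.24·PA = 1.24·PA + 120·OAT − 1800.
So 1.24·PA = 8880 − 120 × (-4) + 1800 = 11160.
PA = 11160 / 1.24 = 9000 ft.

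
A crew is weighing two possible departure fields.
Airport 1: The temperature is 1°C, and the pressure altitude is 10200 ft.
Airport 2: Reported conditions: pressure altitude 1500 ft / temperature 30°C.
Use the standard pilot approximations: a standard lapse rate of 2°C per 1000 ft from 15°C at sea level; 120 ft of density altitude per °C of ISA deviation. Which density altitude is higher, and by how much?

Airport 1 by 7308 ft

Airport 1: ISA temp = -5.4°C, deviation +6.4°C, DA = 10200 + 120 × 6.4 = 10968 ft.
Airport 2: ISA temp = 12°C, deviation +18°C, DA = 1500 + 120 × 18 = 3660 ft.
Airport 1 is higher by 10968 − 3660 = 7308 ft.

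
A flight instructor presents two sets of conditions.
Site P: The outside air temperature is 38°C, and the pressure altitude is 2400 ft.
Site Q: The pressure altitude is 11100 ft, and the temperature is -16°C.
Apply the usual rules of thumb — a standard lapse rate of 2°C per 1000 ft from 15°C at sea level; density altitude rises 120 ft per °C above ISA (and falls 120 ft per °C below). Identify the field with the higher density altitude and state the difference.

Site P: ISA temp = 10.2°C, deviation +27.8°C, DA = 2400 + 120 × 27.8 = 5736 ft.
Site Q: ISA temp = -7.2°C, deviation -8.8°C, DA = 11100 + 120 × (-8.8) = 10044 ft.
Site Q is higher by 10044 − 5736 = 4308 ft.

Site Q by 4308 ft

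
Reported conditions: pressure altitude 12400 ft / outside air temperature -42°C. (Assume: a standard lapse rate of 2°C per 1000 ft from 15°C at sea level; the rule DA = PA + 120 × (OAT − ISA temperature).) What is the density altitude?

8536 ft

ISA temperature at 12400 ft = 15 − 2 × (12400/1000) = -9.8°C.
ISA deviation = -42 − (-9.8) = -32.2°C.
Density altitude = 12400 + 120 × (-32.2) = 12400 + (-3864) = 8536 ft.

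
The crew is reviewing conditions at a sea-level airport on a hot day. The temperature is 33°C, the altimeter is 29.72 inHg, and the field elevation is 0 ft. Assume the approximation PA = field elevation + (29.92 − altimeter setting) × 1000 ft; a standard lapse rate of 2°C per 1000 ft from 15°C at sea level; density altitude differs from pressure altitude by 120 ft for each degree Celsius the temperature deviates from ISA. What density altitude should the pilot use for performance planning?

2408 ft

Pressure altitude = 0 + (29.92 − 29.72) × 1000 = 0 + (+200) = 200 ft.
ISA temperature at 200 ft = 15 − 2 × (200/1000) = 14.6°C.
ISA deviation = 33 − 14.6 = +18.4°C.
Density altitude = 200 + 120 × (18.4) = 2408 ft.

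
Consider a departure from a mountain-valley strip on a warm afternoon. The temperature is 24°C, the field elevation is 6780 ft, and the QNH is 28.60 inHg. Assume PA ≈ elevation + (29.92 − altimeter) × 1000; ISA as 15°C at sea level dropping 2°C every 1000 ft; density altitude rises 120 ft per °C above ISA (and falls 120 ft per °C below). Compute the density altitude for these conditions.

11124 ft

Pressure altitude = 6780 + (29.92 − 28.60) × 1000 = 6780 + (+1320) = 8100 ft.
ISA temperature at 8100 ft = 15 − 2 × (8100/1000) = -1.2°C.
ISA deviation = 24 − (-1.2) = +25.2°C.
Density altitude = 8100 + 120 × (25.2) = 11124 ft.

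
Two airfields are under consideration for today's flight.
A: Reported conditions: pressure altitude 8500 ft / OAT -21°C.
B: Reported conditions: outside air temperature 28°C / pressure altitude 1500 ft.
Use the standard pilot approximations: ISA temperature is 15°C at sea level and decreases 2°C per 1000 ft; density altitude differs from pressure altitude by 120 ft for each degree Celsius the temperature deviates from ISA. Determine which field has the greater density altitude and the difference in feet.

A: ISA temp = -2°C, deviation -19°C, DA = 8500 + 120 × (-19) = 6220 ft.
B: ISA temp = 12°C, deviation +16°C, DA = 1500 + 120 × 16 = 3420 ft.
A is higher by 6220 − 3420 = 2800 ft.

A by 2800 ft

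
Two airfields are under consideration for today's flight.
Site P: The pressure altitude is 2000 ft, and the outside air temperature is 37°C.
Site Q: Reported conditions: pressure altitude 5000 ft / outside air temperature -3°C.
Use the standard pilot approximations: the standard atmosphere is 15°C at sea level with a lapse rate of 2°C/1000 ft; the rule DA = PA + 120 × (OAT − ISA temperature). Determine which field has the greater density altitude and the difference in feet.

Site P by 1080 ft

Site P: ISA temp = 11°C, deviation +26°C, DA = 2000 + 120 × 26 = 5120 ft.
Site Q: ISA temp = 5°C, deviation -8°C, DA = 5000 + 120 × (-8) = 4040 ft.
Site P is higher by 5120 − 4040 = 1080 ft.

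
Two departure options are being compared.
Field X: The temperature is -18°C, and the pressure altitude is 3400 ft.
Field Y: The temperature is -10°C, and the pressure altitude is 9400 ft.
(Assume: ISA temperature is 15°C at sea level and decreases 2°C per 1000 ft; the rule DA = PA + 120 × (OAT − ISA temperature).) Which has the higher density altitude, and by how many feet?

Field X: ISA temp = 8.2°C, deviation -26.2°C, DA = 3400 + 120 × (-26.2) = 256 ft.
Field Y: ISA temp = -3.8°C, deviation -6.2°C, DA = 9400 + 120 × (-6.2) = 8656 ft.
Field Y is higher by 8656 − 256 = 8400 ft.

Field Y by 8400 ft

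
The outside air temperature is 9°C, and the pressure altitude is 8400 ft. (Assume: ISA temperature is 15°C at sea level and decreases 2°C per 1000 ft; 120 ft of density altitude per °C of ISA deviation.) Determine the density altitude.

ISA temperature at 8400 ft = 15 − 2 × (8400/1000) = -1.8°C.
ISA deviation = 9 − (-1.8) = +10.8°C.
Density altitude = 8400 + 120 × (10.8) = 8400 + (+1296) = 9696 ft.

9696 ft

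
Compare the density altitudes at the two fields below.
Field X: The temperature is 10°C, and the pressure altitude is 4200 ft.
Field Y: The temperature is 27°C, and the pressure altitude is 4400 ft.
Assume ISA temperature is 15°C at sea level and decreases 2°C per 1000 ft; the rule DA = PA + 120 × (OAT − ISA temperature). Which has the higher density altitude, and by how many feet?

Field Y by 2288 ft

Field X: ISA temp = 6.6°C, deviation +3.4°C, DA = 4200 + 120 × 3.4 = 4608 ft.
Field Y: ISA temp = 6.2°C, deviation +20.8°C, DA = 4400 + 120 × 20.8 = 6896 ft.
Field Y is higher by 6896 − 4608 = 2288 ft.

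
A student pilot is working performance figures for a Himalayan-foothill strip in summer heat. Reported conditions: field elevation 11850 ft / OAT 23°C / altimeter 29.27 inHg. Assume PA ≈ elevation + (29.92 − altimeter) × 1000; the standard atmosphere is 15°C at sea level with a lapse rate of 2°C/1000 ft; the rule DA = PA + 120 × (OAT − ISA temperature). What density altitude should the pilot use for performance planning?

Pressure altitude = 11850 + (29.92 − 29.27) × 1000 = 11850 + (+650) = 12500 ft.
ISA temperature at 12500 ft = 15 − 2 × (12500/1000) = -10°C.
ISA deviation = 23 − (-10) = +33°C.
Density altitude = 12500 + 120 × (33) = 16460 ft.

16460 ft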